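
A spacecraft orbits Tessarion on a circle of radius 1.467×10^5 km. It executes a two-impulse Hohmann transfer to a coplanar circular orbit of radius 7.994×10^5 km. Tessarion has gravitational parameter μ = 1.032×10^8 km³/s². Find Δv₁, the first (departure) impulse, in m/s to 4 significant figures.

Δv₁ = 7956 m/s

The Hohmann ellipse has a_t = (r₁ + r₂)/2 = 4.7305×10^5 km.
On the circular orbit at r = 1.467×10^5 km, v_c = √(μ/r) = 26.523 km/s.
Vis-viva on the transfer ellipse at r = 1.467×10^5 km gives v_t = √[μ(2/r − 1/a_t)] = 34.479 km/s.
Δv₁ = |v_t − v_c| = |34.479 − 26.523| = 7.956 km/s.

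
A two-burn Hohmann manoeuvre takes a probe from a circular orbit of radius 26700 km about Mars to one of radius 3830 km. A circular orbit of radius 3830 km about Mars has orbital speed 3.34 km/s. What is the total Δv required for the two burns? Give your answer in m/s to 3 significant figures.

Δv = 1710 m/s

From the circular-orbit relation v² = μ/r at r = 3830 km: μ = v²r = (3.34)² × 3830 = 42725.9 km³/s².
The Hohmann ellipse has a_t = (r₁ + r₂)/2 = 15265 km.
Circular speed at r₁: v₁ = √(μ/r₁) = √(42725.9/26700) = 1.2650 km/s.
Transfer-orbit speed at r₁ (vis-viva equation): v_a = √[μ(2/r₁ − 1/a_t)] = 0.63364 km/s.
First burn Δv₁ = |v_a − v₁| = 0.63136 km/s.
At r₂, v₂ = √(μ/r₂) = 3.3400 km/s.
Transfer-orbit speed at r₂: v_p = √[μ(2/r₂ − 1/a_t)] = 4.4173 km/s.
Second burn Δv₂ = |v₂ − v_p| = 1.0773 km/s.
Total Δv = Δv₁ + Δv₂ = 1.709 km/s.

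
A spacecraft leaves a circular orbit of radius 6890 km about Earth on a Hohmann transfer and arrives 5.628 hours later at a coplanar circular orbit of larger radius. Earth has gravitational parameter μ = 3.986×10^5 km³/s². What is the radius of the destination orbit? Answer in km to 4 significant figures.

r₂ = 44110 km

Transfer time t = 5.628 hours = 20260.8 s, and t = π√(a_t³/μ).
So a_t = (μ t²/π²)^(1/3) = (3.986×10^5 × (20260.8)² / π²)^(1/3) = 25499 km.
Since a_t = (r₁ + r₂)/2, r₂ = 2a_t − r₁ = 2×25499 − 6890 = 44108 km.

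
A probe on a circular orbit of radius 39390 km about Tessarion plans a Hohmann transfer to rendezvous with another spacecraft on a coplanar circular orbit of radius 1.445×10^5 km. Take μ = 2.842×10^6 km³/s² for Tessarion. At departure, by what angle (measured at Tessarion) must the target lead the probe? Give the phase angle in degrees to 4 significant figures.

Semi-major axis of the transfer orbit: a_t = (39390 + 1.445×10^5)/2 = 91945 km.
Transfer time t = π√(a_t³/μ) = 51955 s.
The target's mean motion on its circular orbit is ω₂ = √(μ/r₂³) = 3.0691×10^-5 rad/s.
Angle swept by the target during transfer: ω₂·t = 1.5946 rad = 91.36°.
Arrival is 180° from departure on the ellipse, so φ = 180° − 91.36° = 88.64°.

φ = 88.64°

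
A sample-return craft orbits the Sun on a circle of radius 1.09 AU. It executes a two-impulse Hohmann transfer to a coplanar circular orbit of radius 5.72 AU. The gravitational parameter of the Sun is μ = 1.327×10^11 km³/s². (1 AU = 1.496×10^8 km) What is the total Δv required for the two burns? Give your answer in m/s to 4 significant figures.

In km: r₁ = 1.09 × 1.496×10^8 = 1.63064×10^8 km; r₂ = 5.72 × 1.496×10^8 = 8.55712×10^8 km.
The Hohmann ellipse has a_t = (r₁ + r₂)/2 = 5.09388×10^8 km.
Circular speed at r₁: v₁ = √(μ/r₁) = √(1.327×10^11/1.63064×10^8) = 28.527 km/s.
On the transfer ellipse at r₁, vis-viva gives v_p = √[μ(2/r₁ − 1/a_t)] = 36.974 km/s.
First burn Δv₁ = |v_p − v₁| = 8.447 km/s.
Circular speed at r₂: v₂ = √(μ/r₂) = 12.453 km/s.
Transfer-orbit speed at r₂: v_a = √[μ(2/r₂ − 1/a_t)] = 7.0457 km/s.
Second burn Δv₂ = |v₂ − v_a| = 5.407 km/s.
Δv = Δv₁ + Δv₂ = 8.447 + 5.407 = 13.85 km/s.

Δv = 13850 m/s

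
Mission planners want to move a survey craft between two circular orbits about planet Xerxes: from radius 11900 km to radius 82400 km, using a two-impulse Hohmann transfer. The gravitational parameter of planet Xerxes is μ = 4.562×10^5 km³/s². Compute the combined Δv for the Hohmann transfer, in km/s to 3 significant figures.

Semi-major axis of the transfer orbit: a_t = (11900 + 82400)/2 = 47150 km.
At r₁ the circular-orbit speed is v₁ = √(μ/r₁) = 6.19162 km/s.
Transfer-orbit speed at r₁ (v² = μ(2/r − 1/a)): v_p = √[μ(2/r₁ − 1/a_t)] = 8.18516 km/s.
First burn Δv₁ = |v_p − v₁| = 1.9935 km/s.
At r₂, v₂ = √(μ/r₂) = 2.3530 km/s.
Transfer-orbit speed at r₂: v_a = √[μ(2/r₂ − 1/a_t)] = 1.1821 km/s.
Second burn Δv₂ = |v₂ − v_a| = 1.1709 km/s.
Δv = Δv₁ + Δv₂ = 1.9935 + 1.1709 = 3.164 km/s.

Δv = 3.16 km/s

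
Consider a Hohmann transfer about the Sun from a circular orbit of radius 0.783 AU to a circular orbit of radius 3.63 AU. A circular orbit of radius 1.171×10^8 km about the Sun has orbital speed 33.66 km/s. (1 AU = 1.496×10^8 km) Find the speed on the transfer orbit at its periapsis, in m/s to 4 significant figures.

From the circular-orbit relation v² = μ/r at r = 1.171×10^8 km: μ = v²r = (33.66)² × 1.171×10^8 = 1.32674×10^11 km³/s².
In km: r₁ = 0.783 × 1.496×10^8 = 1.171368×10^8 km; r₂ = 3.63 × 1.496×10^8 = 5.43048×10^8 km.
Transfer-ellipse semi-major axis a_t = (r₁ + r₂)/2 = (1.171368×10^8 + 5.43048×10^8)/2 = 3.300924×10^8 km.
At periapsis, r = 1.171368×10^8 km.
Vis-viva: v = √[μ(2/r − 1/a_t)] = √[1.32674×10^11 × (2/1.171368×10^8 − 1/3.300924×10^8)] = 43.17 km/s.

v = 43170 m/s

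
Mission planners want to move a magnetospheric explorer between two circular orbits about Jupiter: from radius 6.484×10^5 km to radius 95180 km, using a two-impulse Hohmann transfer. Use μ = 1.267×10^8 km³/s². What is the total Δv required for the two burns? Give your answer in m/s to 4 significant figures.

Transfer-ellipse semi-major axis a_t = (r₁ + r₂)/2 = (6.484×10^5 + 95180)/2 = 3.7179×10^5 km.
At r₁ the circular-orbit speed is v₁ = √(μ/r₁) = 13.9787 km/s.
Transfer-orbit speed at r₁ (v² = μ(2/r − 1/a)): v_a = √[μ(2/r₁ − 1/a_t)] = 7.07279 km/s.
First burn Δv₁ = |v_a − v₁| = 6.9059 km/s.
Circular speed at r₂: v₂ = √(μ/r₂) = 36.485 km/s.
Transfer-orbit speed at r₂: v_p = √[μ(2/r₂ − 1/a_t)] = 48.182 km/s.
Second burn Δv₂ = |v₂ − v_p| = 11.697 km/s.
Total Δv = Δv₁ + Δv₂ = 18.60 km/s.

Δv = 18600 m/s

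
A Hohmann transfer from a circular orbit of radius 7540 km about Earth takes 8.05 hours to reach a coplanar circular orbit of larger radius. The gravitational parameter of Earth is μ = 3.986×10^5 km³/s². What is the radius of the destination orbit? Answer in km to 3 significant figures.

r₂ = 57200 km

Transfer time t = 8.05 hours = 28980 s, and t = π√(a_t³/μ).
So a_t = (μ t²/π²)^(1/3) = (3.986×10^5 × (28980)² / π²)^(1/3) = 32370 km.
Since a_t = (r₁ + r₂)/2, r₂ = 2a_t − r₁ = 2×32370 − 7540 = 57200 km.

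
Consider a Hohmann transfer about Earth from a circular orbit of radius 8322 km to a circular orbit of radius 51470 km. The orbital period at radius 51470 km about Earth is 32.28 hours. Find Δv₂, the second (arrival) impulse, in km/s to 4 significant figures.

From Kepler's third law T² = 4π²r³/μ at r = 51470 km, T = 32.28 hours = 32.28 × 3600 s = 1.16208×10^5 s: μ = 4π²r³/T² = 3.98612×10^5 km³/s².
Semi-major axis of the transfer orbit: a_t = (8322 + 51470)/2 = 29896 km.
Circular speed at r = 51470 km: v_c = √(μ/r) = 2.783 km/s.
Transfer-orbit speed at the same r (vis-viva, a = a_t): v_t = √[μ(2/r − 1/a_t)] = 1.468 km/s.
Δv₂ = |v_t − v_c| = |1.468 − 2.783| = 1.315 km/s.

Δv₂ = 1.315 km/s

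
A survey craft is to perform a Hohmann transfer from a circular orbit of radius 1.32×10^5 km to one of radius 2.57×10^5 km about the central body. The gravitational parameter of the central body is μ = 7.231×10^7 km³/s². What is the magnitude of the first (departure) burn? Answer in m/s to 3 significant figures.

Semi-major axis of the transfer orbit: a_t = (1.320×10^5 + 2.570×10^5)/2 = 1.945×10^5 km.
Circular speed at r = 1.320×10^5 km: v_c = √(μ/r) = 23.405 km/s.
Transfer-orbit speed at the same r (vis-viva, a = a_t): v_t = √[μ(2/r − 1/a_t)] = 26.904 km/s.
Δv₁ = |v_t − v_c| = |26.904 − 23.405| = 3.499 km/s.

Δv₁ = 3500 m/s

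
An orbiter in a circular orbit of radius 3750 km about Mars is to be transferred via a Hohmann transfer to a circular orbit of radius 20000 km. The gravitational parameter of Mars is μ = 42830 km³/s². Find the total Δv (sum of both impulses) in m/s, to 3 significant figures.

Semi-major axis of the transfer orbit: a_t = (3750 + 20000)/2 = 11875 km.
Circular speed at r₁: v₁ = √(μ/r₁) = √(42830/3750) = 3.380 km/s.
On the transfer ellipse at r₁, vis-viva equation gives v_p = √[μ(2/r₁ − 1/a_t)] = 4.386 km/s.
First burn Δv₁ = |v_p − v₁| = 1.006 km/s.
Circular speed at r₂: v₂ = √(μ/r₂) = 1.46339 km/s.
Transfer-orbit speed at r₂: v_a = √[μ(2/r₂ − 1/a_t)] = 0.822352 km/s.
Second burn Δv₂ = |v₂ − v_a| = 0.6410 km/s.
Total Δv = Δv₁ + Δv₂ = 1.647 km/s.

Δv = 1650 m/s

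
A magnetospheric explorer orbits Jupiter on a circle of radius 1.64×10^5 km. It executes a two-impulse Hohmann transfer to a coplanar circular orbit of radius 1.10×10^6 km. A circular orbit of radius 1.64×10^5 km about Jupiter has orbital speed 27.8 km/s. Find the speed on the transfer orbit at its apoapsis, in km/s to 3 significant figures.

From the circular-orbit relation v² = μ/r at r = 1.64×10^5 km: μ = v²r = (27.8)² × 1.64×10^5 = 1.26746×10^8 km³/s².
The Hohmann ellipse has a_t = (r₁ + r₂)/2 = 6.320×10^5 km.
The apoapsis of the transfer ellipse is at r = 1.100×10^6 km.
From the vis-viva equation, v = √[μ(2/r − 1/a_t)] = 5.468 km/s.

v = 5.47 km/s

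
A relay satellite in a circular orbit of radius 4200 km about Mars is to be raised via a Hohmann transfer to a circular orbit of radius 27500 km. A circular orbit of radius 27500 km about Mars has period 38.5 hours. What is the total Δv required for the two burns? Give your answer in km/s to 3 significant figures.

Δv = 1.62 km/s

From Kepler's third law T² = 4π²r³/μ at r = 27500 km, T = 38.5 hours = 38.5 × 3600 s = 1.386×10^5 s: μ = 4π²r³/T² = 42739.7 km³/s².
The Hohmann ellipse has a_t = (r₁ + r₂)/2 = 15850 km.
Circular speed at r₁: v₁ = √(μ/r₁) = √(42739.7/4200) = 3.190 km/s.
Transfer-orbit speed at r₁ (vis-viva): v_p = √[μ(2/r₁ − 1/a_t)] = 4.202 km/s.
First burn Δv₁ = |v_p − v₁| = 1.012 km/s.
At r₂, v₂ = √(μ/r₂) = 1.24666 km/s.
Transfer-orbit speed at r₂: v_a = √[μ(2/r₂ − 1/a_t)] = 0.641740 km/s.
Second burn Δv₂ = |v₂ − v_a| = 0.6049 km/s.
Total Δv = Δv₁ + Δv₂ = 1.617 km/s.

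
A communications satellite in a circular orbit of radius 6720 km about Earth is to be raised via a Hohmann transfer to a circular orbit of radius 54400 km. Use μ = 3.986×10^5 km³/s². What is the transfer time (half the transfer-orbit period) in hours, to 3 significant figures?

The Hohmann ellipse has a_t = (r₁ + r₂)/2 = 30560 km.
Half the transfer-orbit period gives t = π√(a_t³/μ) = 26580 s.
Converting: 26580 s ÷ 3600 s/hour = 7.38 hours.

t = 7.38 hours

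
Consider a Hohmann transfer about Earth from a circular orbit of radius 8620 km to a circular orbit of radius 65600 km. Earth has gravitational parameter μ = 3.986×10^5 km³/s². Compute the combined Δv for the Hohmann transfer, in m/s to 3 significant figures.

Δv = 3520 m/s

Semi-major axis of the transfer orbit: a_t = (8620 + 65600)/2 = 37110 km.
At r₁ the circular-orbit speed is v₁ = √(μ/r₁) = 6.800 km/s.
On the transfer ellipse at r₁, vis-viva equation gives v_p = √[μ(2/r₁ − 1/a_t)] = 9.041 km/s.
First burn Δv₁ = |v_p − v₁| = 2.241 km/s.
At r₂, v₂ = √(μ/r₂) = 2.465 km/s.
Transfer-orbit speed at r₂: v_a = √[μ(2/r₂ − 1/a_t)] = 1.188 km/s.
Second burn Δv₂ = |v₂ − v_a| = 1.277 km/s.
Δv = Δv₁ + Δv₂ = 2.241 + 1.277 = 3.518 km/s.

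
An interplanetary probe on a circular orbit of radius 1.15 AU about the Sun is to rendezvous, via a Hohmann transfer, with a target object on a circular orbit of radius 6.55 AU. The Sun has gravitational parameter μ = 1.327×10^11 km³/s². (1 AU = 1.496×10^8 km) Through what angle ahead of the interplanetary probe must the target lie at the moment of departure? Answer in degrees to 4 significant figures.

In km: r₁ = 1.15 × 1.496×10^8 = 1.7204×10^8 km; r₂ = 6.55 × 1.496×10^8 = 9.7988×10^8 km.
The Hohmann ellipse has a_t = (r₁ + r₂)/2 = 5.7596×10^8 km.
Transfer time t = π√(a_t³/μ) = 1.19207×10^8 s.
Target angular speed ω₂ = √(μ/r₂³) = 1.18762×10^-8 rad/s.
Angle swept by the target during transfer: ω₂·t = 1.41573 rad = 81.12°.
Arrival is 180° from departure on the ellipse, so φ = 180° − 81.12° = 98.88°.

φ = 98.88°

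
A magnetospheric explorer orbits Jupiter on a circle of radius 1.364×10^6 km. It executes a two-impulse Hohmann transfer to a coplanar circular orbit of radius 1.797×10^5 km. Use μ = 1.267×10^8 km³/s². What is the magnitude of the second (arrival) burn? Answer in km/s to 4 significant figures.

The Hohmann ellipse has a_t = (r₁ + r₂)/2 = 7.7185×10^5 km.
On the circular orbit at r = 1.797×10^5 km, v_c = √(μ/r) = 26.553 km/s.
Vis-viva on the transfer ellipse at r = 1.797×10^5 km gives v_t = √[μ(2/r − 1/a_t)] = 35.298 km/s.
Δv₂ = |v_t − v_c| = |35.298 − 26.553| = 8.745 km/s.

Δv₂ = 8.745 km/s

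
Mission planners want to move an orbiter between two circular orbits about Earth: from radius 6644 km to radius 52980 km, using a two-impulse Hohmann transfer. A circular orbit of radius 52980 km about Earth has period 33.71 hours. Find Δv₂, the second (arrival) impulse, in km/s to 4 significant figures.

Δv₂ = 1.448 km/s

From Kepler's third law T² = 4π²r³/μ at r = 52980 km, T = 33.71 hours = 33.71 × 3600 s = 1.21356×10^5 s: μ = 4π²r³/T² = 3.98633×10^5 km³/s².
Transfer-ellipse semi-major axis a_t = (r₁ + r₂)/2 = (6644 + 52980)/2 = 29812 km.
On the circular orbit at r = 52980 km, v_c = √(μ/r) = 2.743 km/s.
Vis-viva on the transfer ellipse at r = 52980 km gives v_t = √[μ(2/r − 1/a_t)] = 1.295 km/s.
Δv₂ = |v_t − v_c| = |1.295 − 2.743| = 1.448 km/s.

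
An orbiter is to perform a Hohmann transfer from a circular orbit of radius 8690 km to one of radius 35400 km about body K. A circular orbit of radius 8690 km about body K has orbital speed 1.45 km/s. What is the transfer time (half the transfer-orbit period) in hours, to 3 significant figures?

From the circular-orbit relation v² = μ/r at r = 8690 km: μ = v²r = (1.45)² × 8690 = 18270.7 km³/s².
Semi-major axis of the transfer orbit: a_t = (8690 + 35400)/2 = 22045 km.
Transfer time t = π√(a_t³/μ) = π√((22045)³ / 18270.7) = 76070 s.
Converting: 76070 s ÷ 3600 s/hour = 21.1 hours.

t = 21.1 hours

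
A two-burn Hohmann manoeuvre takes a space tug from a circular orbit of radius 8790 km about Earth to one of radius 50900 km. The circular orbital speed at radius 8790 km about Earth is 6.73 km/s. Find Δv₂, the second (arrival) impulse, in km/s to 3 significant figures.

Δv₂ = 1.28 km/s

From the circular-orbit relation v² = μ/r at r = 8790 km: μ = v²r = (6.73)² × 8790 = 3.98125×10^5 km³/s².
Transfer-ellipse semi-major axis a_t = (r₁ + r₂)/2 = (8790 + 50900)/2 = 29845 km.
On the circular orbit at r = 50900 km, v_c = √(μ/r) = 2.797 km/s.
Transfer-orbit speed at the same r (vis-viva, a = a_t): v_t = √[μ(2/r − 1/a_t)] = 1.518 km/s.
Δv₂ = |v_t − v_c| = |1.518 − 2.797| = 1.279 km/s.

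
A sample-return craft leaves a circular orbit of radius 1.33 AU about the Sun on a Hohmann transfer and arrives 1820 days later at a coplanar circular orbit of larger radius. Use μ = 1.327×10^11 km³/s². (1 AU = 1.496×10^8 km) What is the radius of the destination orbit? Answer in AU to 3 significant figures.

In km: r₁ = 1.33 × 1.496×10^8 = 1.98968×10^8 km.
Transfer time t = 1820 days = 1.57248×10^8 s, and t = π√(a_t³/μ).
So a_t = (μ t²/π²)^(1/3) = (1.327×10^11 × (1.57248×10^8)² / π²)^(1/3) = 6.9276×10^8 km.
Since a_t = (r₁ + r₂)/2, r₂ = 2a_t − r₁ = 2×6.9276×10^8 − 1.98968×10^8 = 1.186552×10^9 km.
In AU: r₂ = 1.186552×10^9 / 1.496×10^8 = 7.93 AU.

r₂ = 7.93 AU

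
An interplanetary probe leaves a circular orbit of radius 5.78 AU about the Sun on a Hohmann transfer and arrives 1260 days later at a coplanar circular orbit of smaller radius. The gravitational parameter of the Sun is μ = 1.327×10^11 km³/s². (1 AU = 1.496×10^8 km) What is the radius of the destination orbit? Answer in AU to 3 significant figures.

r₂ = 1.47 AU

In km: r₁ = 5.78 × 1.496×10^8 = 8.64688×10^8 km.
Transfer time t = 1260 days = 1.08864×10^8 s, and t = π√(a_t³/μ).
So a_t = (μ t²/π²)^(1/3) = (1.327×10^11 × (1.08864×10^8)² / π²)^(1/3) = 5.4214×10^8 km.
Since a_t = (r₁ + r₂)/2, r₂ = 2a_t − r₁ = 2×5.4214×10^8 − 8.64688×10^8 = 2.19592×10^8 km.
In AU: r₂ = 2.19592×10^8 / 1.496×10^8 = 1.47 AU.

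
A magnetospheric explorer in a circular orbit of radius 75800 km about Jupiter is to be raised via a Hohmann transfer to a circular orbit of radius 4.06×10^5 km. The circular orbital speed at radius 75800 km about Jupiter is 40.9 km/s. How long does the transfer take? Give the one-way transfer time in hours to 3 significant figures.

t = 9.16 hours

From the circular-orbit relation v² = μ/r at r = 75800 km: μ = v²r = (40.9)² × 75800 = 1.26799×10^8 km³/s².
Transfer-ellipse semi-major axis a_t = (r₁ + r₂)/2 = (75800 + 4.060×10^5)/2 = 2.409×10^5 km.
Transfer time t = π√(a_t³/μ) = π√((2.409×10^5)³ / 1.26799×10^8) = 32990 s.
Converting: 32990 s ÷ 3600 s/hour = 9.16 hours.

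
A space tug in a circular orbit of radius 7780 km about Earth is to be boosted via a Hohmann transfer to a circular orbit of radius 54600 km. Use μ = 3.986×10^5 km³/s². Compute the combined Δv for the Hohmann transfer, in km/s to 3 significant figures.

Semi-major axis of the transfer orbit: a_t = (7780 + 54600)/2 = 31190 km.
At r₁ the circular-orbit speed is v₁ = √(μ/r₁) = 7.1578 km/s.
On the transfer ellipse at r₁, v² = μ(2/r − 1/a) gives v_p = √[μ(2/r₁ − 1/a_t)] = 9.4704 km/s.
First burn Δv₁ = |v_p − v₁| = 2.313 km/s.
At r₂, v₂ = √(μ/r₂) = 2.70192 km/s.
Transfer-orbit speed at r₂: v_a = √[μ(2/r₂ − 1/a_t)] = 1.34944 km/s.
Second burn Δv₂ = |v₂ − v_a| = 1.352 km/s.
Δv = Δv₁ + Δv₂ = 2.313 + 1.352 = 3.665 km/s.

Δv = 3.67 km/s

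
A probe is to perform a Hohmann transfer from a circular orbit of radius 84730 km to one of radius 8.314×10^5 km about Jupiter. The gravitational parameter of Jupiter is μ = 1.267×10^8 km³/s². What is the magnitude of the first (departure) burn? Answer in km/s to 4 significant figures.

Δv₁ = 13.43 km/s

Semi-major axis of the transfer orbit: a_t = (84730 + 8.314×10^5)/2 = 4.58065×10^5 km.
Circular speed at r = 84730 km: v_c = √(μ/r) = 38.67 km/s.
Transfer-orbit speed at the same r (vis-viva, a = a_t): v_t = √[μ(2/r − 1/a_t)] = 52.10 km/s.
Δv₁ = |v_t − v_c| = |52.10 − 38.67| = 13.43 km/s.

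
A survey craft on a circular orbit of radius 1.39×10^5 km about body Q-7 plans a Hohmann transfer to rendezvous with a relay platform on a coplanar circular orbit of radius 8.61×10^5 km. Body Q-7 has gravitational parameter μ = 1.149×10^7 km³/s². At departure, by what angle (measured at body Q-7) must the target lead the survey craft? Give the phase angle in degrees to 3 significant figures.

φ = 100°

The Hohmann ellipse has a_t = (r₁ + r₂)/2 = 5.000×10^5 km.
Transfer time t = π√(a_t³/μ) = 3.2768×10^5 s.
The target's mean motion on its circular orbit is ω₂ = √(μ/r₂³) = 4.2428×10^-6 rad/s.
Angle swept by the target during transfer: ω₂·t = 1.3903 rad = 79.66°.
The survey craft traverses 180° on the transfer ellipse, so the target must lead by 180° − 79.66° = 100°.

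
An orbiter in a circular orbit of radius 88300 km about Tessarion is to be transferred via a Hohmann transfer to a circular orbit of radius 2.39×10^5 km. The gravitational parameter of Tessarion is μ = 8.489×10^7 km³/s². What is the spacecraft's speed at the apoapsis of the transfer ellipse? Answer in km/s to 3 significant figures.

v = 13.8 km/s

The Hohmann ellipse has a_t = (r₁ + r₂)/2 = 1.6365×10^5 km.
At apoapsis, r = 2.390×10^5 km.
Vis-viva: v = √[μ(2/r − 1/a_t)] = √[8.489×10^7 × (2/2.390×10^5 − 1/1.6365×10^5)] = 13.84 km/s.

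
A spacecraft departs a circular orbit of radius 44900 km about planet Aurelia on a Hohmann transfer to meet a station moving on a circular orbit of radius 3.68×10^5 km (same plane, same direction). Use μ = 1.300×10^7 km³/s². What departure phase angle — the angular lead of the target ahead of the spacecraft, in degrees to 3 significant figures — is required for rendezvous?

φ = 104°

Semi-major axis of the transfer orbit: a_t = (44900 + 3.680×10^5)/2 = 2.0645×10^5 km.
Transfer time t = π√(a_t³/μ) = 81734 s.
The target's mean motion on its circular orbit is ω₂ = √(μ/r₂³) = 1.6151×10^-5 rad/s.
Angle swept by the target during transfer: ω₂·t = 1.3201 rad = 75.64°.
The spacecraft traverses 180° on the transfer ellipse, so the target must lead by 180° − 75.64° = 104°.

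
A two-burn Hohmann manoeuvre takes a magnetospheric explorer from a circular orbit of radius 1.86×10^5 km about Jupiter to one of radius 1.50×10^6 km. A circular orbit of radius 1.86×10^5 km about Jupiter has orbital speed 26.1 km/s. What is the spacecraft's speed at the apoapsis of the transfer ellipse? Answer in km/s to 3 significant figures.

From the circular-orbit relation v² = μ/r at r = 1.86×10^5 km: μ = v²r = (26.1)² × 1.86×10^5 = 1.26705×10^8 km³/s².
Transfer-ellipse semi-major axis a_t = (r₁ + r₂)/2 = (1.860×10^5 + 1.500×10^6)/2 = 8.430×10^5 km.
At apoapsis, r = 1.500×10^6 km.
From the vis-viva equation, v = √[μ(2/r − 1/a_t)] = 4.317 km/s.

v = 4.32 km/s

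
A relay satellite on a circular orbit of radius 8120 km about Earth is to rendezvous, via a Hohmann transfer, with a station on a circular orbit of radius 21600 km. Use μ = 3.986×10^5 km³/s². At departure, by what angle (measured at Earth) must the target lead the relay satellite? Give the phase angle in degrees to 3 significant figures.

The Hohmann ellipse has a_t = (r₁ + r₂)/2 = 14860 km.
Transfer time t = π√(a_t³/μ) = 9014 s.
Target angular speed ω₂ = √(μ/r₂³) = 1.989×10^-4 rad/s.
Angle swept by the target during transfer: ω₂·t = 1.793 rad = 102.7°.
The relay satellite traverses 180° on the transfer ellipse, so the target must lead by 180° − 102.7° = 77.3°.

φ = 77.3°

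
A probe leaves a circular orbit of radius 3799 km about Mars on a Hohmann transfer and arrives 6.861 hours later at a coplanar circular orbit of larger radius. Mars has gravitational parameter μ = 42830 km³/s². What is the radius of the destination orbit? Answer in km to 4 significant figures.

r₂ = 23870 km

Transfer time t = 6.861 hours = 24699.6 s, and t = π√(a_t³/μ).
So a_t = (μ t²/π²)^(1/3) = (42830 × (24699.6)² / π²)^(1/3) = 13834 km.
Since a_t = (r₁ + r₂)/2, r₂ = 2a_t − r₁ = 2×13834 − 3799 = 23869 km.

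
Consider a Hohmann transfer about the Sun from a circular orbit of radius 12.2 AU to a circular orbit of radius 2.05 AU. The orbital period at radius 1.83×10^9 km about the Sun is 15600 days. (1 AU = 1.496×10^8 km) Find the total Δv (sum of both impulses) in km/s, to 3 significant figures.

From Kepler's third law T² = 4π²r³/μ at r = 1.83×10^9 km, T = 15600 days = 15600 × 86400 s = 1.34784×10^9 s: μ = 4π²r³/T² = 1.33179×10^11 km³/s².
In km: r₁ = 12.2 × 1.496×10^8 = 1.82512×10^9 km; r₂ = 2.05 × 1.496×10^8 = 3.0668×10^8 km.
Semi-major axis of the transfer orbit: a_t = (1.82512×10^9 + 3.0668×10^8)/2 = 1.0659×10^9 km.
Circular speed at r₁: v₁ = √(μ/r₁) = √(1.33179×10^11/1.82512×10^9) = 8.542 km/s.
On the transfer ellipse at r₁, vis-viva gives v_a = √[μ(2/r₁ − 1/a_t)] = 4.582 km/s.
First burn Δv₁ = |v_a − v₁| = 3.960 km/s.
At r₂, v₂ = √(μ/r₂) = 20.84 km/s.
Transfer-orbit speed at r₂: v_p = √[μ(2/r₂ − 1/a_t)] = 27.27 km/s.
Second burn Δv₂ = |v₂ − v_p| = 6.430 km/s.
Total Δv = Δv₁ + Δv₂ = 10.39 km/s.

Δv = 10.4 km/s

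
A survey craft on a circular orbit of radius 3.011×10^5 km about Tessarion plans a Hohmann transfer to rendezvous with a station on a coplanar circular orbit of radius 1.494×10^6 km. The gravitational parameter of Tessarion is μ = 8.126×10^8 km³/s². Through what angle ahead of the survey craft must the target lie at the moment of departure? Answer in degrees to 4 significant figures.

φ = 96.18°

Transfer-ellipse semi-major axis a_t = (r₁ + r₂)/2 = (3.011×10^5 + 1.494×10^6)/2 = 8.9755×10^5 km.
Transfer time t = π√(a_t³/μ) = 93710 s.
The target's mean motion on its circular orbit is ω₂ = √(μ/r₂³) = 1.561×10^-5 rad/s.
Angle swept by the target during transfer: ω₂·t = 1.463 rad = 83.82°.
Arrival is 180° from departure on the ellipse, so φ = 180° − 83.82° = 96.18°.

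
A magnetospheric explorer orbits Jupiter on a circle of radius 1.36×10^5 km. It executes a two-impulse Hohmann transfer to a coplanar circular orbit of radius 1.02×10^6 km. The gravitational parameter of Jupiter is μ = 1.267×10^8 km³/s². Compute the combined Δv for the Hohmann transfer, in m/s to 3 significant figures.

Δv = 15800 m/s

Transfer-ellipse semi-major axis a_t = (r₁ + r₂)/2 = (1.360×10^5 + 1.020×10^6)/2 = 5.780×10^5 km.
Circular speed at r₁: v₁ = √(μ/r₁) = √(1.267×10^8/1.360×10^5) = 30.5224 km/s.
On the transfer ellipse at r₁, v² = μ(2/r − 1/a) gives v_p = √[μ(2/r₁ − 1/a_t)] = 40.5467 km/s.
First burn Δv₁ = |v_p − v₁| = 10.02 km/s.
Circular speed at r₂: v₂ = √(μ/r₂) = 11.145 km/s.
Transfer-orbit speed at r₂: v_a = √[μ(2/r₂ − 1/a_t)] = 5.4062 km/s.
Second burn Δv₂ = |v₂ − v_a| = 5.739 km/s.
Δv = Δv₁ + Δv₂ = 10.02 + 5.739 = 15.76 km/s.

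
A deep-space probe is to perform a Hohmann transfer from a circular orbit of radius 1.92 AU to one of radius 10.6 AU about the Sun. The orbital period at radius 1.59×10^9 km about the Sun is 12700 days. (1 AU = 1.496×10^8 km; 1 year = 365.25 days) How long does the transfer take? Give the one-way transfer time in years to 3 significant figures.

From Kepler's third law T² = 4π²r³/μ at r = 1.59×10^9 km, T = 12700 days = 12700 × 86400 s = 1.09728×10^9 s: μ = 4π²r³/T² = 1.31800×10^11 km³/s².
In km: r₁ = 1.92 × 1.496×10^8 = 2.87232×10^8 km; r₂ = 10.6 × 1.496×10^8 = 1.58576×10^9 km.
Semi-major axis of the transfer orbit: a_t = (2.87232×10^8 + 1.58576×10^9)/2 = 9.36496×10^8 km.
Half the transfer-orbit period gives t = π√(a_t³/μ) = 2.480×10^8 s.
Converting: 2.480×10^8 s ÷ 3.15576×10^7 s/year (365.25 × 86400) = 7.86 years.

t = 7.86 years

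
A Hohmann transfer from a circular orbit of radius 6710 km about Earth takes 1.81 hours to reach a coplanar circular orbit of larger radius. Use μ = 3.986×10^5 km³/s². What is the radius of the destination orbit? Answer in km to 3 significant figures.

Transfer time t = 1.81 hours = 6516 s, and t = π√(a_t³/μ).
So a_t = (μ t²/π²)^(1/3) = (3.986×10^5 × (6516)² / π²)^(1/3) = 11969 km.
Since a_t = (r₁ + r₂)/2, r₂ = 2a_t − r₁ = 2×11969 − 6710 = 17228 km.

r₂ = 17200 km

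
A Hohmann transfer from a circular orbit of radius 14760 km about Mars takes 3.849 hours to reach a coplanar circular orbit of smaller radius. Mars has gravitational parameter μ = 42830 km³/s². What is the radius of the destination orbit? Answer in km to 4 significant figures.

Transfer time t = 3.849 hours = 13856.4 s, and t = π√(a_t³/μ).
So a_t = (μ t²/π²)^(1/3) = (42830 × (13856.4)² / π²)^(1/3) = 9409.9 km.
Since a_t = (r₁ + r₂)/2, r₂ = 2a_t − r₁ = 2×9409.9 − 14760 = 4059.8 km.

r₂ = 4060 km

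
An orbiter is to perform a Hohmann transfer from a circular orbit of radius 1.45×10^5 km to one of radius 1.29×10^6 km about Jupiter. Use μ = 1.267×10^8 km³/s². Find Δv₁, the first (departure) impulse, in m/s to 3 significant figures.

Semi-major axis of the transfer orbit: a_t = (1.450×10^5 + 1.290×10^6)/2 = 7.175×10^5 km.
On the circular orbit at r = 1.450×10^5 km, v_c = √(μ/r) = 29.56 km/s.
Vis-viva on the transfer ellipse at r = 1.450×10^5 km gives v_t = √[μ(2/r − 1/a_t)] = 39.64 km/s.
Δv₁ = |v_t − v_c| = |39.64 − 29.56| = 10.08 km/s.

Δv₁ = 10100 m/s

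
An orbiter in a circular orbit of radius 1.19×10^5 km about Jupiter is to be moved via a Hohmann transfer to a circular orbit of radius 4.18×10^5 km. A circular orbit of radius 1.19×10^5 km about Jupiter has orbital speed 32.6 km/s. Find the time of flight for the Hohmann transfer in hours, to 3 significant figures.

t = 10.8 hours

From the circular-orbit relation v² = μ/r at r = 1.19×10^5 km: μ = v²r = (32.6)² × 1.19×10^5 = 1.26468×10^8 km³/s².
The Hohmann ellipse has a_t = (r₁ + r₂)/2 = 2.685×10^5 km.
Transfer time t = π√(a_t³/μ) = π√((2.685×10^5)³ / 1.26468×10^8) = 38870 s.
Converting: 38870 s ÷ 3600 s/hour = 10.8 hours.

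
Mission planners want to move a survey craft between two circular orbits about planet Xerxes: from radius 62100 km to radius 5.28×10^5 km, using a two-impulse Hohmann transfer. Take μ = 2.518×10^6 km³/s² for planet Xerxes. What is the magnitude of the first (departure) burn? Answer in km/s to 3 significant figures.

Δv₁ = 2.15 km/s

Transfer-ellipse semi-major axis a_t = (r₁ + r₂)/2 = (62100 + 5.280×10^5)/2 = 2.9505×10^5 km.
On the circular orbit at r = 62100 km, v_c = √(μ/r) = 6.3677 km/s.
Transfer-orbit speed at the same r (vis-viva, a = a_t): v_t = √[μ(2/r − 1/a_t)] = 8.5183 km/s.
Δv₁ = |v_t − v_c| = |8.5183 − 6.3677| = 2.151 km/s.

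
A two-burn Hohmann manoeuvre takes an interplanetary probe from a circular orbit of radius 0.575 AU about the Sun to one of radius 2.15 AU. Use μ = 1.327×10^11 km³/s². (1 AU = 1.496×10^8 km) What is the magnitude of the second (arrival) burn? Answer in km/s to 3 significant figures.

Δv₂ = 7.12 km/s

In km: r₁ = 0.575 × 1.496×10^8 = 8.602×10^7 km; r₂ = 2.15 × 1.496×10^8 = 3.2164×10^8 km.
Semi-major axis of the transfer orbit: a_t = (8.602×10^7 + 3.2164×10^8)/2 = 2.0383×10^8 km.
Circular speed at r = 3.2164×10^8 km: v_c = √(μ/r) = 20.312 km/s.
Vis-viva on the transfer ellipse at r = 3.2164×10^8 km gives v_t = √[μ(2/r − 1/a_t)] = 13.195 km/s.
Δv₂ = |v_t − v_c| = |13.195 − 20.312| = 7.117 km/s.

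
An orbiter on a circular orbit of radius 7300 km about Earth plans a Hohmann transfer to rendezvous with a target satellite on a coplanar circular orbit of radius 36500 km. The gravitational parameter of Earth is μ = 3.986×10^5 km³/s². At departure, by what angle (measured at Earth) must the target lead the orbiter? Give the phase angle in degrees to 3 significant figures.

φ = 96.3°

The Hohmann ellipse has a_t = (r₁ + r₂)/2 = 21900 km.
Transfer time t = π√(a_t³/μ) = 16127 s.
Target angular speed ω₂ = √(μ/r₂³) = 9.0538×10^-5 rad/s.
Angle swept by the target during transfer: ω₂·t = 1.4601 rad = 83.66°.
Arrival is 180° from departure on the ellipse, so φ = 180° − 83.66° = 96.3°.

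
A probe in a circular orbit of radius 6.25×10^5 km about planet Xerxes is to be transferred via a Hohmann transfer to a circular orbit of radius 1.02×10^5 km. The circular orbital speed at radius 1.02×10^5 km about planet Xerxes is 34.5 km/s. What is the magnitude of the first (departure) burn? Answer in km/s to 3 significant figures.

From the circular-orbit relation v² = μ/r at r = 1.02×10^5 km: μ = v²r = (34.5)² × 1.02×10^5 = 1.21406×10^8 km³/s².
The Hohmann ellipse has a_t = (r₁ + r₂)/2 = 3.635×10^5 km.
On the circular orbit at r = 6.250×10^5 km, v_c = √(μ/r) = 13.937 km/s.
Transfer-orbit speed at the same r (vis-viva, a = a_t): v_t = √[μ(2/r − 1/a_t)] = 7.3829 km/s.
Δv₁ = |v_t − v_c| = |7.3829 − 13.937| = 6.554 km/s.

Δv₁ = 6.55 km/s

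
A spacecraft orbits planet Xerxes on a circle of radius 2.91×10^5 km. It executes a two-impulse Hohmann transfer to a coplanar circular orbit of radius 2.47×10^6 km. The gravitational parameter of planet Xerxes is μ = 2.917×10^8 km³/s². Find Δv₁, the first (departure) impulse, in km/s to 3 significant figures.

Δv₁ = 10.7 km/s

The Hohmann ellipse has a_t = (r₁ + r₂)/2 = 1.3805×10^6 km.
Circular speed at r = 2.910×10^5 km: v_c = √(μ/r) = 31.66 km/s.
Vis-viva on the transfer ellipse at r = 2.910×10^5 km gives v_t = √[μ(2/r − 1/a_t)] = 42.35 km/s.
Δv₁ = |v_t − v_c| = |42.35 − 31.66| = 10.69 km/s.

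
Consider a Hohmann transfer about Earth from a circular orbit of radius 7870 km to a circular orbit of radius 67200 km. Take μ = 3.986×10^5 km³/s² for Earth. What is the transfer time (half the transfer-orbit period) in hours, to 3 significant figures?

t = 10.1 hours

The Hohmann ellipse has a_t = (r₁ + r₂)/2 = 37535 km.
Half the transfer-orbit period gives t = π√(a_t³/μ) = 36190 s.
Converting: 36190 s ÷ 3600 s/hour = 10.1 hours.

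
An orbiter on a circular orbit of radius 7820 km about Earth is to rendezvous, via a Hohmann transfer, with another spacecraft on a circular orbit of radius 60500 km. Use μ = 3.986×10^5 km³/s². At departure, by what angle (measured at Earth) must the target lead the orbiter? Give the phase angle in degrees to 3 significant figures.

The Hohmann ellipse has a_t = (r₁ + r₂)/2 = 34160 km.
The half-period of the transfer ellipse is t = π√(a_t³/μ) = 31417 s.
The target's mean motion on its circular orbit is ω₂ = √(μ/r₂³) = 4.2426×10^-5 rad/s.
Angle swept by the target during transfer: ω₂·t = 1.3329 rad = 76.37°.
Arrival is 180° from departure on the ellipse, so φ = 180° − 76.37° = 104°.

φ = 104°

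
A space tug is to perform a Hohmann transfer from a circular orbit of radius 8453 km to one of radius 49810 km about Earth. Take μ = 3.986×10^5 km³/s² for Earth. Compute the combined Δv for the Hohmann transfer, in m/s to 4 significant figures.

Transfer-ellipse semi-major axis a_t = (r₁ + r₂)/2 = (8453 + 49810)/2 = 29131.5 km.
Circular speed at r₁: v₁ = √(μ/r₁) = √(3.986×10^5/8453) = 6.867 km/s.
On the transfer ellipse at r₁, v² = μ(2/r − 1/a) gives v_p = √[μ(2/r₁ − 1/a_t)] = 8.979 km/s.
First burn Δv₁ = |v_p − v₁| = 2.112 km/s.
At r₂, v₂ = √(μ/r₂) = 2.829 km/s.
Transfer-orbit speed at r₂: v_a = √[μ(2/r₂ − 1/a_t)] = 1.524 km/s.
Second burn Δv₂ = |v₂ − v_a| = 1.305 km/s.
Δv = Δv₁ + Δv₂ = 2.112 + 1.305 = 3.417 km/s.

Δv = 3417 m/s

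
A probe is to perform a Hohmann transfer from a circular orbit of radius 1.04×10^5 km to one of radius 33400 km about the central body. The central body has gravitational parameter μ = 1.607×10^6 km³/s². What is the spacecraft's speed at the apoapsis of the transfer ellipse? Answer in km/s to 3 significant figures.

The Hohmann ellipse has a_t = (r₁ + r₂)/2 = 68700 km.
The apoapsis of the transfer ellipse is at r = 1.040×10^5 km.
From the vis-viva equation, v = √[μ(2/r − 1/a_t)] = 2.741 km/s.

v = 2.74 km/s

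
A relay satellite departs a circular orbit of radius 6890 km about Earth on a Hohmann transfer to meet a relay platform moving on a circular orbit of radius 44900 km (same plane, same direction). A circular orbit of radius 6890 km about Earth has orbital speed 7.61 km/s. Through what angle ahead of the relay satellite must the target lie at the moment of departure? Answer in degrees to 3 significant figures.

From the circular-orbit relation v² = μ/r at r = 6890 km: μ = v²r = (7.61)² × 6890 = 3.99014×10^5 km³/s².
The Hohmann ellipse has a_t = (r₁ + r₂)/2 = 25895 km.
Transfer time t = π√(a_t³/μ) = 20720 s.
Target angular speed ω₂ = √(μ/r₂³) = 6.639×10^-5 rad/s.
Angle swept by the target during transfer: ω₂·t = 1.376 rad = 78.84°.
Arrival is 180° from departure on the ellipse, so φ = 180° − 78.84° = 101°.

φ = 101°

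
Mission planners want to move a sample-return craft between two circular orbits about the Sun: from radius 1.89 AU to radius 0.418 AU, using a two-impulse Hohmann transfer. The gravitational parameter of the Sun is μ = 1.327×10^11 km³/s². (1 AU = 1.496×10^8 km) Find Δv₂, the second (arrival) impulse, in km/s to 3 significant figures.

Δv₂ = 12.9 km/s

In km: r₁ = 1.89 × 1.496×10^8 = 2.82744×10^8 km; r₂ = 0.418 × 1.496×10^8 = 6.25328×10^7 km.
The Hohmann ellipse has a_t = (r₁ + r₂)/2 = 1.726384×10^8 km.
Circular speed at r = 6.25328×10^7 km: v_c = √(μ/r) = 46.066 km/s.
Vis-viva on the transfer ellipse at r = 6.25328×10^7 km gives v_t = √[μ(2/r − 1/a_t)] = 58.953 km/s.
Δv₂ = |v_t − v_c| = |58.953 − 46.066| = 12.89 km/s.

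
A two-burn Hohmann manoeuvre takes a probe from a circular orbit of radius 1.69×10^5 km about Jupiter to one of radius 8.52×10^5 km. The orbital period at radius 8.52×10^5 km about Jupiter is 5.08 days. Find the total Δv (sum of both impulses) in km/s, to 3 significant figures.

From Kepler's third law T² = 4π²r³/μ at r = 8.52×10^5 km, T = 5.08 days = 5.08 × 86400 s = 4.38912×10^5 s: μ = 4π²r³/T² = 1.26743×10^8 km³/s².
Transfer-ellipse semi-major axis a_t = (r₁ + r₂)/2 = (1.690×10^5 + 8.520×10^5)/2 = 5.105×10^5 km.
Circular speed at r₁: v₁ = √(μ/r₁) = √(1.26743×10^8/1.690×10^5) = 27.3854 km/s.
On the transfer ellipse at r₁, vis-viva equation gives v_p = √[μ(2/r₁ − 1/a_t)] = 35.3786 km/s.
First burn Δv₁ = |v_p − v₁| = 7.993 km/s.
At r₂, v₂ = √(μ/r₂) = 12.197 km/s.
Transfer-orbit speed at r₂: v_a = √[μ(2/r₂ − 1/a_t)] = 7.0176 km/s.
Second burn Δv₂ = |v₂ − v_a| = 5.179 km/s.
Total Δv = Δv₁ + Δv₂ = 13.17 km/s.

Δv = 13.2 km/s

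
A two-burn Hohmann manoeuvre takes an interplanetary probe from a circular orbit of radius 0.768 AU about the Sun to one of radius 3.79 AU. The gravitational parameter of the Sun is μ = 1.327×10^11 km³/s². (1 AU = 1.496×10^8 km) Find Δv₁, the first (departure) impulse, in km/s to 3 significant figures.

Δv₁ = 9.84 km/s

In km: r₁ = 0.768 × 1.496×10^8 = 1.148928×10^8 km; r₂ = 3.79 × 1.496×10^8 = 5.66984×10^8 km.
Semi-major axis of the transfer orbit: a_t = (1.148928×10^8 + 5.66984×10^8)/2 = 3.409384×10^8 km.
On the circular orbit at r = 1.148928×10^8 km, v_c = √(μ/r) = 33.985 km/s.
Transfer-orbit speed at the same r (vis-viva, a = a_t): v_t = √[μ(2/r − 1/a_t)] = 43.826 km/s.
Δv₁ = |v_t − v_c| = |43.826 − 33.985| = 9.841 km/s.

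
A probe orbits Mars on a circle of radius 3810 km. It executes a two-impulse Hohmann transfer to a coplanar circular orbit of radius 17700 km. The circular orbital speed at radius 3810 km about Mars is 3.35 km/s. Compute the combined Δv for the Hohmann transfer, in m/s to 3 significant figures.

Δv = 1580 m/s

From the circular-orbit relation v² = μ/r at r = 3810 km: μ = v²r = (3.35)² × 3810 = 42757.7 km³/s².
The Hohmann ellipse has a_t = (r₁ + r₂)/2 = 10755 km.
At r₁ the circular-orbit speed is v₁ = √(μ/r₁) = 3.3500 km/s.
On the transfer ellipse at r₁, vis-viva equation gives v_p = √[μ(2/r₁ − 1/a_t)] = 4.2976 km/s.
First burn Δv₁ = |v_p − v₁| = 0.9476 km/s.
Circular speed at r₂: v₂ = √(μ/r₂) = 1.55425 km/s.
Transfer-orbit speed at r₂: v_a = √[μ(2/r₂ − 1/a_t)] = 0.925077 km/s.
Second burn Δv₂ = |v₂ − v_a| = 0.6292 km/s.
Δv = Δv₁ + Δv₂ = 0.9476 + 0.6292 = 1.577 km/s.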